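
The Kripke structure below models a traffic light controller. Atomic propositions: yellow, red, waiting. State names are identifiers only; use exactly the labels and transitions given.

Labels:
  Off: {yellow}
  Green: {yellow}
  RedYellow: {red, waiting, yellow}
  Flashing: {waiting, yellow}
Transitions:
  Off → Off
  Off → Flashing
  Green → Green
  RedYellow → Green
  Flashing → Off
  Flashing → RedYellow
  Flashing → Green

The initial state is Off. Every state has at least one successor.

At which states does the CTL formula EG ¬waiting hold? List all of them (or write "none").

{Off, Green}

States satisfying ¬waiting: {Off, Green}.
States satisfying EG ¬waiting: {Off, Green}.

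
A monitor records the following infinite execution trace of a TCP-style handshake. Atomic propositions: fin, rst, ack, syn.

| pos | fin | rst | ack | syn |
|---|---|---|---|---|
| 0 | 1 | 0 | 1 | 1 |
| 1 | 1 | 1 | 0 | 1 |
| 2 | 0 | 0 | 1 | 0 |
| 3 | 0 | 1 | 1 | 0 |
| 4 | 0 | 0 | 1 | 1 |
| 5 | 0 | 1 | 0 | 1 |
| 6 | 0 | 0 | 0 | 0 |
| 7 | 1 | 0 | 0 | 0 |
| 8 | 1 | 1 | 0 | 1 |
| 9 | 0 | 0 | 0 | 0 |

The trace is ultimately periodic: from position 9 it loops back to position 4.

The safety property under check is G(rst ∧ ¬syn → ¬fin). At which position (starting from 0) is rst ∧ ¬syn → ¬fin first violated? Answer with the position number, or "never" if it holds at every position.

never

rst ∧ ¬syn → ¬fin holds at every position 0..9, and those are all the positions the trace ever visits, so the invariant G(rst ∧ ¬syn → ¬fin) is never violated.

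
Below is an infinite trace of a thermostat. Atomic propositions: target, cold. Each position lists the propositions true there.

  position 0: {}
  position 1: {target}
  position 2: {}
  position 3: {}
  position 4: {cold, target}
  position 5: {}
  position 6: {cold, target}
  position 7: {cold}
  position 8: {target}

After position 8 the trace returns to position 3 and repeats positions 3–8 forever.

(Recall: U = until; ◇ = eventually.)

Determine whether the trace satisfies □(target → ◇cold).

target → ◇cold holds at every position 0..8, and those are all positions ever visited, so □(target → ◇cold) holds.
Positions where target holds: 1, 4, 6, 8.
Check ◇cold at each: 1→ok, 4→ok, 6→ok, 8→ok.

Holds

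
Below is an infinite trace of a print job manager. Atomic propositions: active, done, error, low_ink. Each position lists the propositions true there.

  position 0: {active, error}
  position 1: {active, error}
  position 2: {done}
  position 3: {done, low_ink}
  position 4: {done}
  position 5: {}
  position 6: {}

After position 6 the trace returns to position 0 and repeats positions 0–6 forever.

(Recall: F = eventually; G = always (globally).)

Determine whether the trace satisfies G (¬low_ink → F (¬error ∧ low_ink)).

¬low_ink → F (¬error ∧ low_ink) holds at every position 0..6, and those are all positions ever visited, so G (¬low_ink → F (¬error ∧ low_ink)) holds.
Positions where ¬low_ink holds: 0, 1, 2, 4, 5, 6.
Check F (¬error ∧ low_ink) at each: 0→ok, 1→ok, 2→ok, 4→ok, 5→ok, 6→ok.

Holds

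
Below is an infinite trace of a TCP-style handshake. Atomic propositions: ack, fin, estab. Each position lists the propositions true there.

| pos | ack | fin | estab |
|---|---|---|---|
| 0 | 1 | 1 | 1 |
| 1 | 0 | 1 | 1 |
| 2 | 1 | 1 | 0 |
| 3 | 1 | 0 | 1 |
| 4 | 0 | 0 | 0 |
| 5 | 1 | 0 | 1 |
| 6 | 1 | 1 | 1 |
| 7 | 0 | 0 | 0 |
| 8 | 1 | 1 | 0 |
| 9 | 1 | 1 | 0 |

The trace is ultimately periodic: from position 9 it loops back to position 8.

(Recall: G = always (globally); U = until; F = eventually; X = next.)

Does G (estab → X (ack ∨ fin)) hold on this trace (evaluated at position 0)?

estab → X (ack ∨ fin) must hold at every position from 0 onward. It fails at position 3, so G (estab → X (ack ∨ fin)) is false.
Positions where estab holds: 0, 1, 3, 5, 6.
Check X (ack ∨ fin) at each: 0→ok, 1→ok, 3→fails, 5→ok, 6→fails.

Violated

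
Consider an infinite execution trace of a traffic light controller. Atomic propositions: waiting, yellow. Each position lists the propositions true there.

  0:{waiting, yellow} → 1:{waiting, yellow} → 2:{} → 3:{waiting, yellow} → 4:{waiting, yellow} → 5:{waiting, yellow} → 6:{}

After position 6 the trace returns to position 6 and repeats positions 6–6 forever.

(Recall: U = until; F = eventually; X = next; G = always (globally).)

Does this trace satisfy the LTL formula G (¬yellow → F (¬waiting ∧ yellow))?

¬yellow → F (¬waiting ∧ yellow) must hold at every position from 0 onward. It fails at position 2, so G (¬yellow → F (¬waiting ∧ yellow)) is false.
Positions where ¬yellow holds: 2, 6.
Check F (¬waiting ∧ yellow) at each: 2→fails, 6→fails.

No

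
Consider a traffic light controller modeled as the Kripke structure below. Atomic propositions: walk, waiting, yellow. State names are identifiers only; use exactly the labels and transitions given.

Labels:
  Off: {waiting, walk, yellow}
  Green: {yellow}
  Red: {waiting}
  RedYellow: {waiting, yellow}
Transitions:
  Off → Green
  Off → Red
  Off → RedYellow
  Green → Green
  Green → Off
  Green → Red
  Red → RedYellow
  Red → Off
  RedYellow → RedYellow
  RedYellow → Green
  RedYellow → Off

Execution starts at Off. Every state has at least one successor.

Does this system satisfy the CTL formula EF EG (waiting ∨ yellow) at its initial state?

States satisfying EG (waiting ∨ yellow): {Off, Green, Red, RedYellow}.
States satisfying EF EG (waiting ∨ yellow): {Off, Green, Red, RedYellow}.
Some path from Off reaches a state where EG (waiting ∨ yellow) holds.
Off ∈ Sat(EF EG (waiting ∨ yellow)).

Yes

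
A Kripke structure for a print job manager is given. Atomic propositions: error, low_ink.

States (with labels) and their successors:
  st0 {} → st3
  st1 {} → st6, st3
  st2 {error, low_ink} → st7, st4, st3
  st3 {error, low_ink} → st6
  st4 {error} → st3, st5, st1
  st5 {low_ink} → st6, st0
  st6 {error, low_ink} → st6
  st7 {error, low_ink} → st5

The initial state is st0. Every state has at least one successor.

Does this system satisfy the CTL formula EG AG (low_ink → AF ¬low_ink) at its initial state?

States satisfying AG (low_ink → AF ¬low_ink): ∅.
States satisfying EG AG (low_ink → AF ¬low_ink): ∅.
No suitable path/successor from st0 witnesses the formula.
st0 ∉ Sat(EG AG (low_ink → AF ¬low_ink)).

Does not hold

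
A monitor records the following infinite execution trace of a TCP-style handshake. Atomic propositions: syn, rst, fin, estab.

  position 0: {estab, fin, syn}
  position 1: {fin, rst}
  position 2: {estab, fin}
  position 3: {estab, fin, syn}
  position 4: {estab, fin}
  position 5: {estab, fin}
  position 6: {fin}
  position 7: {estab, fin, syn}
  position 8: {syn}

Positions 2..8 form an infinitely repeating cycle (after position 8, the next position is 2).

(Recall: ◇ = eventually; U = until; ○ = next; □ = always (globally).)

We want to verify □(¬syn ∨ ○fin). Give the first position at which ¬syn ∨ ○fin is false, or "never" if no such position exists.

Check ¬syn ∨ ○fin at each position in order: 0 ✓, 1 ✓, 2 ✓, 3 ✓, 4 ✓, 5 ✓, 6 ✓.
At position 7 the labels are {estab, fin, syn} and the next position 8 has {syn}, so ¬syn ∨ ○fin is false there. This is the first violation.

7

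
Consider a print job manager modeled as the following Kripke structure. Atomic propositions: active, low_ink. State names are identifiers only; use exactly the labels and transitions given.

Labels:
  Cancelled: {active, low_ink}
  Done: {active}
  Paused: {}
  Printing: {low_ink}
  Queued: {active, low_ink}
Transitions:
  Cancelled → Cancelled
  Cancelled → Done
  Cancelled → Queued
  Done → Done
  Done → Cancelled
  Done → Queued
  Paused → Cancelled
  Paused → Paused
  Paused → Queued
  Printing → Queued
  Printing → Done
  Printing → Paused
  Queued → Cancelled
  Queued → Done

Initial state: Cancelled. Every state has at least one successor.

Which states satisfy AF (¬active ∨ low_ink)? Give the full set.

States satisfying ¬active ∨ low_ink: {Cancelled, Paused, Printing, Queued}.
States satisfying AF (¬active ∨ low_ink): {Cancelled, Paused, Printing, Queued}.

{Cancelled, Paused, Printing, Queued}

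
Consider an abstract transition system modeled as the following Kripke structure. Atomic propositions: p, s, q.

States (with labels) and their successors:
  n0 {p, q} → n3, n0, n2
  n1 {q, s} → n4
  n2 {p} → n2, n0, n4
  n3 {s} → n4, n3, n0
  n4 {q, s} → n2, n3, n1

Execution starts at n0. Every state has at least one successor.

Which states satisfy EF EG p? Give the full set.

States satisfying EG p: {n0, n2}.
States satisfying EF EG p: {n0, n1, n2, n3, n4}.

{n0, n1, n2, n3, n4}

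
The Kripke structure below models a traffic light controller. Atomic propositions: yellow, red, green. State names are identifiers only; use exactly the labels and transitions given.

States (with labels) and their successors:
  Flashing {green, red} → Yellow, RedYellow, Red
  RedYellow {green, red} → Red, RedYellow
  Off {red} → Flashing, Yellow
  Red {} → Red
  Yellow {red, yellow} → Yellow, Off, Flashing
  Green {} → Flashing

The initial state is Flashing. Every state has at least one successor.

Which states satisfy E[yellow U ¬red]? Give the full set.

{Red, Green}

States satisfying yellow: {Yellow}.
States satisfying ¬red: {Red, Green}.
States satisfying E[yellow U ¬red]: {Red, Green}.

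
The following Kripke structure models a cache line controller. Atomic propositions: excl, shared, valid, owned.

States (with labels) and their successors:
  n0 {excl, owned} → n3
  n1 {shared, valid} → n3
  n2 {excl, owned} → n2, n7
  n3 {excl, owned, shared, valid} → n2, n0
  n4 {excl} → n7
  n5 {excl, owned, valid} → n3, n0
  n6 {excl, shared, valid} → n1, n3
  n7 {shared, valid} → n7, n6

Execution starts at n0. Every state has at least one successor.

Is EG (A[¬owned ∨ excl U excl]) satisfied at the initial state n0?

Yes

States satisfying A[¬owned ∨ excl U excl]: {n0, n1, n2, n3, n4, n5, n6}.
States satisfying EG (A[¬owned ∨ excl U excl]): {n0, n1, n2, n3, n5, n6}.
n0 ∈ Sat(EG (A[¬owned ∨ excl U excl])).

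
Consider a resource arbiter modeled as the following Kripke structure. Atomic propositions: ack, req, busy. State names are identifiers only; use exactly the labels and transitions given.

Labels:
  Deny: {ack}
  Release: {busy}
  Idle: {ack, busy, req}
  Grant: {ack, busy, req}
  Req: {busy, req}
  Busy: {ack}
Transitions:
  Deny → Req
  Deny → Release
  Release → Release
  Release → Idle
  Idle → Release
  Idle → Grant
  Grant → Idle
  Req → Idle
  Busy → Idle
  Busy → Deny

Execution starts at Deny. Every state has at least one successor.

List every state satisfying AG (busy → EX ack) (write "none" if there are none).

{Deny, Release, Idle, Grant, Req, Busy}

States satisfying busy → EX ack: {Deny, Release, Idle, Grant, Req, Busy}.
States satisfying AG (busy → EX ack): {Deny, Release, Idle, Grant, Req, Busy}.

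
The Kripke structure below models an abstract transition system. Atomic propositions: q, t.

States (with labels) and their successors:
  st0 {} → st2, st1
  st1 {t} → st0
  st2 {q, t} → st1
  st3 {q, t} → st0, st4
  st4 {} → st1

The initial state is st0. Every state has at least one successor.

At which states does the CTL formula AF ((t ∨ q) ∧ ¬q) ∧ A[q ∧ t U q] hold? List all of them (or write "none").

States satisfying (t ∨ q) ∧ ¬q: {st1}.
States satisfying AF ((t ∨ q) ∧ ¬q): {st0, st1, st2, st3, st4}.
States satisfying q ∧ t: {st2, st3}.
States satisfying q: {st2, st3}.
States satisfying A[q ∧ t U q]: {st2, st3}.
States satisfying AF ((t ∨ q) ∧ ¬q) ∧ A[q ∧ t U q]: {st2, st3}.

{st2, st3}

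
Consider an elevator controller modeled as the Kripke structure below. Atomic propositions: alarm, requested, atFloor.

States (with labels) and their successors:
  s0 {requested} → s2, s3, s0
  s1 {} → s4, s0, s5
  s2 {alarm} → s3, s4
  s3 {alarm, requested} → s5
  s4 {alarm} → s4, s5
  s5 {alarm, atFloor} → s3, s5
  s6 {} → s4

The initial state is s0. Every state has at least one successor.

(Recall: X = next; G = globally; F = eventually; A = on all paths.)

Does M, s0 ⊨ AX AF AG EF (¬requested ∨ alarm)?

States satisfying AF AG EF (¬requested ∨ alarm): {s0, s1, s2, s3, s4, s5, s6}.
States satisfying AX AF AG EF (¬requested ∨ alarm): {s0, s1, s2, s3, s4, s5, s6}.
s0 ∈ Sat(AX AF AG EF (¬requested ∨ alarm)).

Satisfied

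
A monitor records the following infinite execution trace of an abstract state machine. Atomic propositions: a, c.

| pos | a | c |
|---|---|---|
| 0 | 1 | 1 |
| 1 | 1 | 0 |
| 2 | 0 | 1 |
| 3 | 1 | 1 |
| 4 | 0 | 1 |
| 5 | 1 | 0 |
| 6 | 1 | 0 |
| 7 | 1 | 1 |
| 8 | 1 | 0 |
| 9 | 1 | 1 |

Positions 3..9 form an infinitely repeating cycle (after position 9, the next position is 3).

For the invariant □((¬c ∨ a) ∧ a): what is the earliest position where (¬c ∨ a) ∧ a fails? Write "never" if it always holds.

Check (¬c ∨ a) ∧ a at each position in order: 0 ✓, 1 ✓.
At position 2 the labels are {c}, so (¬c ∨ a) ∧ a is false there. This is the first violation.

2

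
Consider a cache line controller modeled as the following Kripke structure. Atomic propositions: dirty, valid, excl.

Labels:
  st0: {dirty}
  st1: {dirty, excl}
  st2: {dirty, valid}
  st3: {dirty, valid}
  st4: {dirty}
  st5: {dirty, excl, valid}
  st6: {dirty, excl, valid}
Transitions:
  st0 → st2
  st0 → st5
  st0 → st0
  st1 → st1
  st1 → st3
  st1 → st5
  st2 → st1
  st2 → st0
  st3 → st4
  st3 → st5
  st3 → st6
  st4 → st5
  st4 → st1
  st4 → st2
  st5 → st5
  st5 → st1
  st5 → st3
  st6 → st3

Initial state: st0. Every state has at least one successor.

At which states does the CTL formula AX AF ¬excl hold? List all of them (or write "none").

States satisfying AF ¬excl: {st0, st2, st3, st4, st6}.
States satisfying AX AF ¬excl: {st6}.

{st6}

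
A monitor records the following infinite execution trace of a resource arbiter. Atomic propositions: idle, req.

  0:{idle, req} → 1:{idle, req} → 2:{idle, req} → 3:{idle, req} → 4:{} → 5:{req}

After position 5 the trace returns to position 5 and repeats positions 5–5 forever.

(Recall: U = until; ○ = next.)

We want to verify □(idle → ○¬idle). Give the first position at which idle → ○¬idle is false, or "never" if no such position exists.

At position 0 the labels are {idle, req} and the next position 1 has {idle, req}, so idle → ○¬idle is false there. This is the first violation.

0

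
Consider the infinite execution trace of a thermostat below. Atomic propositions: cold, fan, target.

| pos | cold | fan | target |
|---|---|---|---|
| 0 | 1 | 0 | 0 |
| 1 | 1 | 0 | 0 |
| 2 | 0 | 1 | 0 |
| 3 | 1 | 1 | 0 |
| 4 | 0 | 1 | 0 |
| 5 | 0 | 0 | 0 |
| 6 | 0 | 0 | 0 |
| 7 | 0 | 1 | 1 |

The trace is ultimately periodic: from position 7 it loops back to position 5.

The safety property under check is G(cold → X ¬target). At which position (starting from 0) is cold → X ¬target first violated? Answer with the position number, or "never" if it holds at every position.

cold → X ¬target holds at every position 0..7, and those are all the positions the trace ever visits, so the invariant G(cold → X ¬target) is never violated.

never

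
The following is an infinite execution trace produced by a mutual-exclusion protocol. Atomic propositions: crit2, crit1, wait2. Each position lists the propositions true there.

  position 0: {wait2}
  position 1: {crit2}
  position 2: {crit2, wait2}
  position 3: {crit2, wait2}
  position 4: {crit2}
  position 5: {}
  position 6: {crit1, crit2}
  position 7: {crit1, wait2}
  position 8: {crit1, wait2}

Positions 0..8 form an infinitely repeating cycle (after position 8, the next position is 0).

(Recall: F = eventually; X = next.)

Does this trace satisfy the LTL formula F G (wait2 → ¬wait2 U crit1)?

G (wait2 → ¬wait2 U crit1) is false at every position 0..8, so it never becomes true and F G (wait2 → ¬wait2 U crit1) fails.

Does not hold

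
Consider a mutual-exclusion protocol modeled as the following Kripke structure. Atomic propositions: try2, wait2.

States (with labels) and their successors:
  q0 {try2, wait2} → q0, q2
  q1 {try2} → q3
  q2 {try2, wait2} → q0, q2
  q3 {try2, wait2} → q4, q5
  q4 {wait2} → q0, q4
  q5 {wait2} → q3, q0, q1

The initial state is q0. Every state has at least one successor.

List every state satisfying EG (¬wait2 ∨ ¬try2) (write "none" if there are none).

States satisfying ¬wait2 ∨ ¬try2: {q1, q4, q5}.
States satisfying EG (¬wait2 ∨ ¬try2): {q4}.

{q4}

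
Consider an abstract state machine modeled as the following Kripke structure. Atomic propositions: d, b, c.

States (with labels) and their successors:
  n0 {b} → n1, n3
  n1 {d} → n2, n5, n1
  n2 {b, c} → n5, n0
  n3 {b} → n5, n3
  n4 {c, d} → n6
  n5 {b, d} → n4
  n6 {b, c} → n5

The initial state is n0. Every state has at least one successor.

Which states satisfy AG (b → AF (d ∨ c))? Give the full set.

{n4, n5, n6}

States satisfying b → AF (d ∨ c): {n1, n2, n4, n5, n6}.
States satisfying AG (b → AF (d ∨ c)): {n4, n5, n6}.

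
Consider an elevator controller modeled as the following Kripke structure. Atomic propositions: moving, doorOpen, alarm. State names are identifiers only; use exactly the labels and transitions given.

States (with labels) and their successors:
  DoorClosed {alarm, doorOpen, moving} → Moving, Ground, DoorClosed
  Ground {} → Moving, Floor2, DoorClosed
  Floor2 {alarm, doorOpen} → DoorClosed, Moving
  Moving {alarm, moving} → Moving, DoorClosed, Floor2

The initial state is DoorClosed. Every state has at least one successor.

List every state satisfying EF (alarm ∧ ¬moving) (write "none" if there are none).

{DoorClosed, Ground, Floor2, Moving}

States satisfying alarm ∧ ¬moving: {Floor2}.
States satisfying EF (alarm ∧ ¬moving): {DoorClosed, Ground, Floor2, Moving}.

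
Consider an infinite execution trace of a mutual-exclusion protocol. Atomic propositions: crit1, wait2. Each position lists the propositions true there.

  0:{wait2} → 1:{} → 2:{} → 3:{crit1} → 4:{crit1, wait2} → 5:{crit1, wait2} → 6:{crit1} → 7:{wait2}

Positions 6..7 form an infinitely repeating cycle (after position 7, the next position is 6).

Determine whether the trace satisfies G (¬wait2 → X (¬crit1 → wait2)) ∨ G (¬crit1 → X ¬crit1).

¬wait2 → X (¬crit1 → wait2) must hold at every position from 0 onward. It fails at position 1, so G (¬wait2 → X (¬crit1 → wait2)) is false.
Positions where ¬wait2 holds: 1, 2, 3, 6.
Check X (¬crit1 → wait2) at each: 1→fails, 2→ok, 3→ok, 6→ok.
¬crit1 → X ¬crit1 must hold at every position from 0 onward. It fails at position 2, so G (¬crit1 → X ¬crit1) is false.
Positions where ¬crit1 holds: 0, 1, 2, 7.
Check X ¬crit1 at each: 0→ok, 1→ok, 2→fails, 7→fails.
At position 0: G (¬wait2 → X (¬crit1 → wait2)) is false; G (¬crit1 → X ¬crit1) is false; so G (¬wait2 → X (¬crit1 → wait2)) ∨ G (¬crit1 → X ¬crit1) is false.

Violated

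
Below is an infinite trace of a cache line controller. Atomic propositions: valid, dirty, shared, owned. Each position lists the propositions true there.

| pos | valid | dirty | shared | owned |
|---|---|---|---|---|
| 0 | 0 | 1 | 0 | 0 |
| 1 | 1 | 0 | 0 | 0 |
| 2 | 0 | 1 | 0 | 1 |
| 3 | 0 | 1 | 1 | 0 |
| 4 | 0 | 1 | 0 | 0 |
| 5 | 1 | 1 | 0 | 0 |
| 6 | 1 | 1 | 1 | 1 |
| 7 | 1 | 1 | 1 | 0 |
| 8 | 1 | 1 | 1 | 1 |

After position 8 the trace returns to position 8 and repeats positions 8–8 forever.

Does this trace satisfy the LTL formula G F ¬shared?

Does not hold

F ¬shared must hold at every position from 0 onward. It fails at position 6, so G F ¬shared is false.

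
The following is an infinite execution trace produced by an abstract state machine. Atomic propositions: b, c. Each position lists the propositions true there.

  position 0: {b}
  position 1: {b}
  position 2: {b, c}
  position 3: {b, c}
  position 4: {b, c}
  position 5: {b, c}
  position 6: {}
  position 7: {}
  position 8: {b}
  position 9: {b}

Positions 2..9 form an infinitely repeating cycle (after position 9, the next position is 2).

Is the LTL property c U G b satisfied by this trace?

Violated

Walking from position 0: at position 0, G b has not yet held and c fails, so c U G b is false.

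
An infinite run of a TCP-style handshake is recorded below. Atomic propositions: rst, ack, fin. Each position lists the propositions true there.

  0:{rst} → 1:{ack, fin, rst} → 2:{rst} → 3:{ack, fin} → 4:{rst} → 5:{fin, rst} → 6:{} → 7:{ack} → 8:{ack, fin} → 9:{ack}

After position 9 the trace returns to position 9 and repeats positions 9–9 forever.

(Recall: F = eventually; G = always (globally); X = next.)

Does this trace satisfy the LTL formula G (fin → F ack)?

Yes

fin → F ack holds at every position 0..9, and those are all positions ever visited, so G (fin → F ack) holds.
Positions where fin holds: 1, 3, 5, 8.
Check F ack at each: 1→ok, 3→ok, 5→ok, 8→ok.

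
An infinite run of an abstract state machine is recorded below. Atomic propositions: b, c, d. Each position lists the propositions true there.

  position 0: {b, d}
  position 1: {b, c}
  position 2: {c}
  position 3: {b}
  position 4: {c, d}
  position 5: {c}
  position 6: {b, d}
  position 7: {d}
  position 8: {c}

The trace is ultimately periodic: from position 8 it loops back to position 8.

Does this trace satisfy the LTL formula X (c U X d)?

The position after 0 is 1; c U X d is true there.

Holds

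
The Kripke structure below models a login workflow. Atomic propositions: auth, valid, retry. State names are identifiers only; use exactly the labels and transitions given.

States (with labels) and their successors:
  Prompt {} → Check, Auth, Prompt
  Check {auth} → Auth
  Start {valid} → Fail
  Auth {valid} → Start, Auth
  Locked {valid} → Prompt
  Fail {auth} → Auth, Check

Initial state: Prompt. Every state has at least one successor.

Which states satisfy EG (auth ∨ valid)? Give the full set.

{Check, Start, Auth, Fail}

States satisfying auth ∨ valid: {Check, Start, Auth, Locked, Fail}.
States satisfying EG (auth ∨ valid): {Check, Start, Auth, Fail}.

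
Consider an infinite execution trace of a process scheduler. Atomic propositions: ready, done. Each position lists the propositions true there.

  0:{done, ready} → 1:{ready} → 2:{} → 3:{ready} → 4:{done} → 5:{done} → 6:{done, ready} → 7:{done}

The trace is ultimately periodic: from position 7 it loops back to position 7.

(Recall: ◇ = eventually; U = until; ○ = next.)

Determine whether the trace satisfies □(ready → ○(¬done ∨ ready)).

ready → ○(¬done ∨ ready) must hold at every position from 0 onward. It fails at position 3, so □(ready → ○(¬done ∨ ready)) is false.
Positions where ready holds: 0, 1, 3, 6.
Check ○(¬done ∨ ready) at each: 0→ok, 1→ok, 3→fails, 6→fails.

Violated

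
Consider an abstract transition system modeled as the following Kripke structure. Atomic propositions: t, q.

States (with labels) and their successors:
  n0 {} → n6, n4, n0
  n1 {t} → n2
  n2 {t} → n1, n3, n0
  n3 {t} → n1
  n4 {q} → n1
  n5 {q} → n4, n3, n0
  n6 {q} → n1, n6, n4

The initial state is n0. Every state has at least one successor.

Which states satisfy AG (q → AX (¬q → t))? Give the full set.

{n0, n1, n2, n3, n4, n6}

States satisfying q → AX (¬q → t): {n0, n1, n2, n3, n4, n6}.
States satisfying AG (q → AX (¬q → t)): {n0, n1, n2, n3, n4, n6}.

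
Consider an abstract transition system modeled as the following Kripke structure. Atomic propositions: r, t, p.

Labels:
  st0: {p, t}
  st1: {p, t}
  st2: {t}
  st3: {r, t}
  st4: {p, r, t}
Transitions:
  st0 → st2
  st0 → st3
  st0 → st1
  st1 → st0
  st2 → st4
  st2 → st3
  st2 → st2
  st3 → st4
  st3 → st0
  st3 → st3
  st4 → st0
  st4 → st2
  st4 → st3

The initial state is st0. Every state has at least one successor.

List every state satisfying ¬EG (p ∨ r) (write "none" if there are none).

{st2}

States satisfying p ∨ r: {st0, st1, st3, st4}.
States satisfying EG (p ∨ r): {st0, st1, st3, st4}.
States satisfying ¬EG (p ∨ r): {st2}.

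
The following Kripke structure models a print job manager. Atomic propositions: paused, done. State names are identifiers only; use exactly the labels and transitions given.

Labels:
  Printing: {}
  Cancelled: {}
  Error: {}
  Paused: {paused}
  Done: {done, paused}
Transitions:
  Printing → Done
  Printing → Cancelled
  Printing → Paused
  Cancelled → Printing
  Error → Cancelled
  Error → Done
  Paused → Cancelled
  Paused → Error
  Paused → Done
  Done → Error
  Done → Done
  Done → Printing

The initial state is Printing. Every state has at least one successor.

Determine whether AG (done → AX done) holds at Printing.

Violated

States satisfying done → AX done: {Printing, Cancelled, Error, Paused}.
States satisfying AG (done → AX done): ∅.
Done is reachable from Printing and violates done → AX done, so AG fails at Printing.
Printing ∉ Sat(AG (done → AX done)).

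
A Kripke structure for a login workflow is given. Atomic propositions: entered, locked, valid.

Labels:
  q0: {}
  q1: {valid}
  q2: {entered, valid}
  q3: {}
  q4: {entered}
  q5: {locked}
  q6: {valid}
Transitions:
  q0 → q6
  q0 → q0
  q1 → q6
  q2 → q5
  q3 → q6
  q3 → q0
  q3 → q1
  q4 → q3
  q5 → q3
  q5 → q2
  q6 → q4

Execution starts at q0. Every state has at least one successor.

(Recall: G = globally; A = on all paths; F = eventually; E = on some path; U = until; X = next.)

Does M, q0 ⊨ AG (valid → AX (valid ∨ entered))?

States satisfying valid → AX (valid ∨ entered): {q0, q1, q3, q4, q5, q6}.
States satisfying AG (valid → AX (valid ∨ entered)): {q0, q1, q3, q4, q6}.
Every state reachable from q0 satisfies valid → AX (valid ∨ entered).
q0 ∈ Sat(AG (valid → AX (valid ∨ entered))).

Holds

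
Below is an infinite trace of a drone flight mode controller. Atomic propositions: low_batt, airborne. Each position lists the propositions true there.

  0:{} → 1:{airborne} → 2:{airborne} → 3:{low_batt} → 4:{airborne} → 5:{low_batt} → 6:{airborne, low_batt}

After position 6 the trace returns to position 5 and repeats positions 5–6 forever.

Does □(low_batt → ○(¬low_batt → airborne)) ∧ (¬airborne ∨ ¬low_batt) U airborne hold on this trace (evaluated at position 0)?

low_batt → ○(¬low_batt → airborne) holds at every position 0..6, and those are all positions ever visited, so □(low_batt → ○(¬low_batt → airborne)) holds.
Positions where low_batt holds: 3, 5, 6.
Check ○(¬low_batt → airborne) at each: 3→ok, 5→ok, 6→ok.
Walking from position 0: airborne first holds at position 1, and ¬airborne ∨ ¬low_batt holds at every earlier position along the way, so (¬airborne ∨ ¬low_batt) U airborne holds.
At position 0: □(low_batt → ○(¬low_batt → airborne)) is true; (¬airborne ∨ ¬low_batt) U airborne is true; so □(low_batt → ○(¬low_batt → airborne)) ∧ (¬airborne ∨ ¬low_batt) U airborne is true.

Holds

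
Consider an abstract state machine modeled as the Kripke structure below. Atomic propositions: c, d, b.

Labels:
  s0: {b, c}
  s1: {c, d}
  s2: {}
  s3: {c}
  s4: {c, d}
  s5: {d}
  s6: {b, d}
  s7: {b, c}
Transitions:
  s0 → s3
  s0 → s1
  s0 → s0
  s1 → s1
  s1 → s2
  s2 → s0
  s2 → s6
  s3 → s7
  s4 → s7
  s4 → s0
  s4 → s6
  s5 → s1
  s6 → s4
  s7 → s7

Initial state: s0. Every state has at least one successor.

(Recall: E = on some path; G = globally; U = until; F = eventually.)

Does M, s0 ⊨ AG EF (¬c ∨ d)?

Violated

States satisfying EF (¬c ∨ d): {s0, s1, s2, s4, s5, s6}.
States satisfying AG EF (¬c ∨ d): ∅.
s3 is reachable from s0 and violates EF (¬c ∨ d), so AG fails at s0.
s0 ∉ Sat(AG EF (¬c ∨ d)).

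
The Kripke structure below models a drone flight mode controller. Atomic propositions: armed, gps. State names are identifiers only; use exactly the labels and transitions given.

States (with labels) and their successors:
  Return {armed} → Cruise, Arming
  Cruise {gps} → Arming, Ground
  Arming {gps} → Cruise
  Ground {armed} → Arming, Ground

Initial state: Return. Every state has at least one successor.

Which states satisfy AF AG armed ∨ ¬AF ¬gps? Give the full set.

{Cruise, Arming}

States satisfying AG armed: ∅.
States satisfying AF AG armed: ∅.
States satisfying ¬gps: {Return, Ground}.
States satisfying AF ¬gps: {Return, Ground}.
States satisfying ¬AF ¬gps: {Cruise, Arming}.
States satisfying AF AG armed ∨ ¬AF ¬gps: {Cruise, Arming}.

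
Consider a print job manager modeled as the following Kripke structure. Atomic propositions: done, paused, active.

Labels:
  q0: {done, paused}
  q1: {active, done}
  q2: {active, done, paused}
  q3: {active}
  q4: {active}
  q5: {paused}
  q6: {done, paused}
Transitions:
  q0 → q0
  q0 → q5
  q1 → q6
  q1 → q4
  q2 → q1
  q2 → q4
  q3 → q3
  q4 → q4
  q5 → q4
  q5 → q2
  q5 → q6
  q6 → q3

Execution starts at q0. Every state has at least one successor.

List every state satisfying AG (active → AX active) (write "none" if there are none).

{q3, q4, q6}

States satisfying active → AX active: {q0, q2, q3, q4, q5, q6}.
States satisfying AG (active → AX active): {q3, q4, q6}.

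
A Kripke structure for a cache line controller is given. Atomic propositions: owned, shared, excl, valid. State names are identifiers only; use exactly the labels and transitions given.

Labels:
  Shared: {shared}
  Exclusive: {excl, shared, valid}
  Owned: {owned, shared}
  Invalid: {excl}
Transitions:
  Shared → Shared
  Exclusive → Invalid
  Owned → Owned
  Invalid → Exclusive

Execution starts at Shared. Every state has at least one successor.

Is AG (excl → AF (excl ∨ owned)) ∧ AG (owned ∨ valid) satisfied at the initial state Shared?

States satisfying excl → AF (excl ∨ owned): {Shared, Exclusive, Owned, Invalid}.
States satisfying AG (excl → AF (excl ∨ owned)): {Shared, Exclusive, Owned, Invalid}.
States satisfying owned ∨ valid: {Exclusive, Owned}.
States satisfying AG (owned ∨ valid): {Owned}.
States satisfying AG (excl → AF (excl ∨ owned)) ∧ AG (owned ∨ valid): {Owned}.
Shared ∉ Sat(AG (excl → AF (excl ∨ owned)) ∧ AG (owned ∨ valid)).

No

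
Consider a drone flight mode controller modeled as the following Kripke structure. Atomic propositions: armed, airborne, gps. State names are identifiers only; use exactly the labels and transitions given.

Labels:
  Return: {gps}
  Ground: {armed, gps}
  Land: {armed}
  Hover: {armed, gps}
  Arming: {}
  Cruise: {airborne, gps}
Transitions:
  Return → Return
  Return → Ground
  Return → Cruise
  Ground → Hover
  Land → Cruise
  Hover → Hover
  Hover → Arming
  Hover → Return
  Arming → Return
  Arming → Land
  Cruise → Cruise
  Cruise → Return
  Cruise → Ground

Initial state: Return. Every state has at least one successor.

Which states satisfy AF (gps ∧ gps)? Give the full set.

{Return, Ground, Land, Hover, Arming, Cruise}

States satisfying gps ∧ gps: {Return, Ground, Hover, Cruise}.
States satisfying AF (gps ∧ gps): {Return, Ground, Land, Hover, Arming, Cruise}.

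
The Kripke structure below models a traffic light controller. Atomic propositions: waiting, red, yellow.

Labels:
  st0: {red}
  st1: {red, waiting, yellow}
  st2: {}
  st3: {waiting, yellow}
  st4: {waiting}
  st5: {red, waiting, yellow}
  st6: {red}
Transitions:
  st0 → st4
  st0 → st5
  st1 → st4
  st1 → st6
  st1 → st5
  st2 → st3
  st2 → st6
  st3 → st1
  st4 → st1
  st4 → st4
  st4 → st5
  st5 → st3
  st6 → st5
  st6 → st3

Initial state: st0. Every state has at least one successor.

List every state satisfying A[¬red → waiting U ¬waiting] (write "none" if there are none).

States satisfying ¬red → waiting: {st0, st1, st3, st4, st5, st6}.
States satisfying ¬waiting: {st0, st2, st6}.
States satisfying A[¬red → waiting U ¬waiting]: {st0, st2, st6}.

{st0, st2, st6}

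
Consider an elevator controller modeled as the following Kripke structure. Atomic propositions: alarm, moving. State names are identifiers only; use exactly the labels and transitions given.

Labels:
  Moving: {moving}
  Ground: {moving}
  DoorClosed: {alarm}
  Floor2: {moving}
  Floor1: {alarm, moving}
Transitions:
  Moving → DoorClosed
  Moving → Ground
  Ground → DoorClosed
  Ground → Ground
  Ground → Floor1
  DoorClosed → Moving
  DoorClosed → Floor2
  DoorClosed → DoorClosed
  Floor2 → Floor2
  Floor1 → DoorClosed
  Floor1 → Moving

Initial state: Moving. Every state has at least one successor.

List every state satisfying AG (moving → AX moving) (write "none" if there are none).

States satisfying moving → AX moving: {DoorClosed, Floor2}.
States satisfying AG (moving → AX moving): {Floor2}.

{Floor2}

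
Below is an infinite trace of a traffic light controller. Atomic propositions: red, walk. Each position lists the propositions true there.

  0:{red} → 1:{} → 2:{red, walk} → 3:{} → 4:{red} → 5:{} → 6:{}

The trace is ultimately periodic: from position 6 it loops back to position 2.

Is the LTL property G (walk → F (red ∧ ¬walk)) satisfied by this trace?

walk → F (red ∧ ¬walk) holds at every position 0..6, and those are all positions ever visited, so G (walk → F (red ∧ ¬walk)) holds.
Positions where walk holds: 2.
Check F (red ∧ ¬walk) at each: 2→ok.

Satisfied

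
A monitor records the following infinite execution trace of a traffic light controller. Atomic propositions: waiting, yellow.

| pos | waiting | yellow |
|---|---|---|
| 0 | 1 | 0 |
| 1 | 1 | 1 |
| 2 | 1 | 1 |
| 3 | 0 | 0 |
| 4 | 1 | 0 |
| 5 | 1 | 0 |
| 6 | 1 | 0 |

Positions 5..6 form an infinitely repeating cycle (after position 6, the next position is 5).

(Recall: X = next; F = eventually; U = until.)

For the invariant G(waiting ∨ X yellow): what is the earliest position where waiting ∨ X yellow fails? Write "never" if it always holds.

3

Check waiting ∨ X yellow at each position in order: 0 ✓, 1 ✓, 2 ✓.
At position 3 the labels are {} and the next position 4 has {waiting}, so waiting ∨ X yellow is false there. This is the first violation.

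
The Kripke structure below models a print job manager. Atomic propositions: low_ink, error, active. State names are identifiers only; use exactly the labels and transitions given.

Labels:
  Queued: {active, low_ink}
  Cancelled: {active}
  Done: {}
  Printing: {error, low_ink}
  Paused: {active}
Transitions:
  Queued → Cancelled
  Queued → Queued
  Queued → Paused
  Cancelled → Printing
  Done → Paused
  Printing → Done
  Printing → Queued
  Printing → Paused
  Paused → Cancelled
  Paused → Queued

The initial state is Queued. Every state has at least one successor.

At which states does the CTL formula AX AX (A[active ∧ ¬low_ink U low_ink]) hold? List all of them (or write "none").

States satisfying AX (A[active ∧ ¬low_ink U low_ink]): {Queued, Cancelled, Done, Paused}.
States satisfying AX AX (A[active ∧ ¬low_ink U low_ink]): {Queued, Done, Printing, Paused}.

{Queued, Done, Printing, Paused}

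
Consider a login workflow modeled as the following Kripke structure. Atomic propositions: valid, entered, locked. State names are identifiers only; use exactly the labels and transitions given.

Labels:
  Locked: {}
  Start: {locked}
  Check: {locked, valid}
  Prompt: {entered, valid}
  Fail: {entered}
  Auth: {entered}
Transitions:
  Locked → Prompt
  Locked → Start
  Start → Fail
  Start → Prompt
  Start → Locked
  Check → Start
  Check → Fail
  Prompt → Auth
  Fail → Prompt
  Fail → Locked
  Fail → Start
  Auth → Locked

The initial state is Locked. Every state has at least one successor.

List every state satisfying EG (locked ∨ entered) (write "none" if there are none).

{Start, Check, Fail}

States satisfying locked ∨ entered: {Start, Check, Prompt, Fail, Auth}.
States satisfying EG (locked ∨ entered): {Start, Check, Fail}.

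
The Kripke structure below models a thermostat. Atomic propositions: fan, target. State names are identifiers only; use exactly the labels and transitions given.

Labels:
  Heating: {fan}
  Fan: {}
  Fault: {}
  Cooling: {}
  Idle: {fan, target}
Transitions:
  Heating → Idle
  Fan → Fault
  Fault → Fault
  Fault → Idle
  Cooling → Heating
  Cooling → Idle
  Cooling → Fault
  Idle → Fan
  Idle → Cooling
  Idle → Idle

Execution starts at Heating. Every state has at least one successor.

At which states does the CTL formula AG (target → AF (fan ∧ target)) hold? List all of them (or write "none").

{Heating, Fan, Fault, Cooling, Idle}

States satisfying target → AF (fan ∧ target): {Heating, Fan, Fault, Cooling, Idle}.
States satisfying AG (target → AF (fan ∧ target)): {Heating, Fan, Fault, Cooling, Idle}.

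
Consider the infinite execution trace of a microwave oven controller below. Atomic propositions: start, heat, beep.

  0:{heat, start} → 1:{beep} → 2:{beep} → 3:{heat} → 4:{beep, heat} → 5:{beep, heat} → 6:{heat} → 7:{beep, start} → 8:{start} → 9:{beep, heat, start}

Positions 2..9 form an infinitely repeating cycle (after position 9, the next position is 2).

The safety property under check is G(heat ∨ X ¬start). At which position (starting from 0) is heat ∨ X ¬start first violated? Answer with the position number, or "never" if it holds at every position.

7

Check heat ∨ X ¬start at each position in order: 0 ✓, 1 ✓, 2 ✓, 3 ✓, 4 ✓, 5 ✓, 6 ✓.
At position 7 the labels are {beep, start} and the next position 8 has {start}, so heat ∨ X ¬start is false there. This is the first violation.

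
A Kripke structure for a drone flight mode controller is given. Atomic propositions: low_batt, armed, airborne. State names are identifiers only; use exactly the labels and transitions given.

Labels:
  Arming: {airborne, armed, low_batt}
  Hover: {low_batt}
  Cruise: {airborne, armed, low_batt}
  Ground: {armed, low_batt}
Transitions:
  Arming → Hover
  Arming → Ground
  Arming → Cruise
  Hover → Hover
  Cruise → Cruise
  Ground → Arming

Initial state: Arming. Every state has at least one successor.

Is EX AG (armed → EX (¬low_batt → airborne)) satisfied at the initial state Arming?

Satisfied

States satisfying AG (armed → EX (¬low_batt → airborne)): {Arming, Hover, Cruise, Ground}.
States satisfying EX AG (armed → EX (¬low_batt → airborne)): {Arming, Hover, Cruise, Ground}.
Arming ∈ Sat(EX AG (armed → EX (¬low_batt → airborne))).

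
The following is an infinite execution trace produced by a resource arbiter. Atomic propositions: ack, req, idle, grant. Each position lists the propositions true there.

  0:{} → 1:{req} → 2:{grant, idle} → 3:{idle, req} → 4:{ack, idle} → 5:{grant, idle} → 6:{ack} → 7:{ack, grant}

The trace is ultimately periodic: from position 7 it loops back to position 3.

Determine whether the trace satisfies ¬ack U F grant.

Yes

Walking from position 0: F grant first holds at position 0, and ¬ack holds at every earlier position along the way, so ¬ack U F grant holds.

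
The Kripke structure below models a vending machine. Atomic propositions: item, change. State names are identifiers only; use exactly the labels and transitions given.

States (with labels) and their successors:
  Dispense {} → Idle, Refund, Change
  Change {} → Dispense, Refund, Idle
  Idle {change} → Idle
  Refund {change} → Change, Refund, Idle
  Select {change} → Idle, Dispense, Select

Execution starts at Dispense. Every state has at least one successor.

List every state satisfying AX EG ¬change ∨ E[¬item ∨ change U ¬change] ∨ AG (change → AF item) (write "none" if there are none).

States satisfying EG ¬change: {Dispense, Change}.
States satisfying AX EG ¬change: ∅.
States satisfying ¬item ∨ change: {Dispense, Change, Idle, Refund, Select}.
States satisfying ¬change: {Dispense, Change}.
States satisfying E[¬item ∨ change U ¬change]: {Dispense, Change, Refund, Select}.
States satisfying change → AF item: {Dispense, Change}.
States satisfying AG (change → AF item): ∅.
States satisfying AX EG ¬change ∨ E[¬item ∨ change U ¬change] ∨ AG (change → AF item): {Dispense, Change, Refund, Select}.

{Dispense, Change, Refund, Select}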